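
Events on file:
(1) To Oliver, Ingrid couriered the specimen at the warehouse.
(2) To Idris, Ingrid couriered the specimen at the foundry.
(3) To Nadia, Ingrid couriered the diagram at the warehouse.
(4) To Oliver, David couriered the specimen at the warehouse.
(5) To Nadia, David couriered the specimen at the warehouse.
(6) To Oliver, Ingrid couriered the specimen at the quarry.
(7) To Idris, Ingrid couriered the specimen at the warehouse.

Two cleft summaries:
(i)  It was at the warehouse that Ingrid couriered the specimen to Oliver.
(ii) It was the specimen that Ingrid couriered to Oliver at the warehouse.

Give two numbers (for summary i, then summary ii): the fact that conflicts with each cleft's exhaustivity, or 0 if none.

6, 0

Summary (i) focuses "at the warehouse" (the setting); background Ingrid as agent and the specimen as thing and Oliver as recipient. Fact (6) matches that background with setting = at the quarry — refutes (i).
Summary (ii) focuses "the specimen" (the thing); background Ingrid as agent and Oliver as recipient and at the warehouse as setting. No fact matches that background with a different thing, so 0.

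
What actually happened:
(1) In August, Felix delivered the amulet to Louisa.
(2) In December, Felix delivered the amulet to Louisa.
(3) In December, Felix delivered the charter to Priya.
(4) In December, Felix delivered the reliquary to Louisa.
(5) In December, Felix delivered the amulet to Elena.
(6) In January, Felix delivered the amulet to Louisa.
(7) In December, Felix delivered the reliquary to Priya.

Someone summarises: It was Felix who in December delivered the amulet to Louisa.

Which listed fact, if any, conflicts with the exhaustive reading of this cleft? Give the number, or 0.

Focus of the cleft: "Felix" (the agent). Presupposed background: thing = the amulet, recipient = Louisa, setting = in December.
Exhaustivity: Felix is the only agent satisfying that background.
Every other fact differs from the presupposition on some backgrounded slot, so none challenges the exhaustivity.

0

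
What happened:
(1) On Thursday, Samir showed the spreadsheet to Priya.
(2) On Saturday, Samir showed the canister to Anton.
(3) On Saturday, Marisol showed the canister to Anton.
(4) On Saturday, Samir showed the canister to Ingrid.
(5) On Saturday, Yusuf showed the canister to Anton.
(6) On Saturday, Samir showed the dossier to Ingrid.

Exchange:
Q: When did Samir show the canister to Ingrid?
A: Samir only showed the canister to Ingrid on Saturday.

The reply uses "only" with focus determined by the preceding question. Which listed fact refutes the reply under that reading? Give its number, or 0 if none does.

0

Answering "When did ...?" puts focus on the setting — here, "on Saturday".
"Only" then excludes alternative settings while the background — agent = Samir, thing = the canister, recipient = Ingrid — is held fixed.
No fact keeps agent = Samir, thing = the canister, recipient = Ingrid while changing the setting; every other fact differs on something backgrounded. The reply stands.
(Fact (6) would refute a reading with focus on the thing — but that is not what the question asks.)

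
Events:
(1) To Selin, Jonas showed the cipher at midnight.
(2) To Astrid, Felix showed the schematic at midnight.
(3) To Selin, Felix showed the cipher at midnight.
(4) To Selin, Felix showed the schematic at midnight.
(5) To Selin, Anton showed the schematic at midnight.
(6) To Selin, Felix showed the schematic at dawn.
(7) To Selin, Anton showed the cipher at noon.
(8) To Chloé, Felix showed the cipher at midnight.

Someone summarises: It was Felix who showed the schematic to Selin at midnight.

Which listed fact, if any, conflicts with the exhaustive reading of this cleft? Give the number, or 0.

The cleft puts "Felix" in focus and presupposes the open proposition with the schematic as thing and Selin as recipient and at midnight as setting.
Exhaustivity: Felix is the only agent satisfying that background.
Fact (5) shares the background but with agent = Anton; exhaustivity is violated.

5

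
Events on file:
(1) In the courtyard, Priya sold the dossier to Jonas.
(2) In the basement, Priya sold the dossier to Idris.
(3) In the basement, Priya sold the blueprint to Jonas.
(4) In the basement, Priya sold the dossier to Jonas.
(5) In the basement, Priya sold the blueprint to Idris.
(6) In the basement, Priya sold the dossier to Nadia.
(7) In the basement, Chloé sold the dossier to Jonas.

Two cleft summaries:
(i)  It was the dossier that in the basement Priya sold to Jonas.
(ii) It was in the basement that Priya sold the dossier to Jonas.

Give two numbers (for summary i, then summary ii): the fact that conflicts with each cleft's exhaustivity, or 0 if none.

(i): focus "the dossier". Looking for Priya as agent and Jonas as recipient and in the basement as setting with some other thing — fact (3) has the blueprint there. Refuted.
(ii): focus "in the basement". Looking for Priya as agent and the dossier as thing and Jonas as recipient with some other setting — fact (1) has in the courtyard there. Refuted.

3, 1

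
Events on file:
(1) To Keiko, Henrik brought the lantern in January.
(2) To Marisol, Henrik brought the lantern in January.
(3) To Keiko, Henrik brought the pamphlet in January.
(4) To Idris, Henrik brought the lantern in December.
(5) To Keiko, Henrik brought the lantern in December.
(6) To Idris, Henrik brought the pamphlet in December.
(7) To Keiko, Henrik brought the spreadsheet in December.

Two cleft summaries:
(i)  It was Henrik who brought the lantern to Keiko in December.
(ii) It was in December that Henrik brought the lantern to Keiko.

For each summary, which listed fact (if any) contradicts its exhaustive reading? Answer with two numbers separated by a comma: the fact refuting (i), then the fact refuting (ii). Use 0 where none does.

0, 1

Summary (i) focuses "Henrik" (the agent); background the lantern as thing and Keiko as recipient and in December as setting. No fact matches that background with a different agent, so 0.
Summary (ii) focuses "in December" (the setting); background Henrik as agent and the lantern as thing and Keiko as recipient. Fact (1) matches that background with setting = in January — refutes (ii).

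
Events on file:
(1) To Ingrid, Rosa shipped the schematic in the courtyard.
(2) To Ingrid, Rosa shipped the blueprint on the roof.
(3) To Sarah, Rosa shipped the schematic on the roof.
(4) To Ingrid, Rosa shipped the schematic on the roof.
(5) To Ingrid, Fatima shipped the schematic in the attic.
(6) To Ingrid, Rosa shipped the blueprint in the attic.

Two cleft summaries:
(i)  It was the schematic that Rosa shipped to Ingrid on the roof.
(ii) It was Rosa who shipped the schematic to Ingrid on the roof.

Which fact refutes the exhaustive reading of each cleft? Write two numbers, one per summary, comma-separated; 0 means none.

2, 0

(i): focus "the schematic". Looking for same agent, recipient, setting (Rosa / Ingrid / on the roof) with some other thing — fact (2) has the blueprint there. Refuted.
(ii): focus "Rosa". No fact shares same thing, recipient, setting (the schematic / Ingrid / on the roof) with a different agent. 0.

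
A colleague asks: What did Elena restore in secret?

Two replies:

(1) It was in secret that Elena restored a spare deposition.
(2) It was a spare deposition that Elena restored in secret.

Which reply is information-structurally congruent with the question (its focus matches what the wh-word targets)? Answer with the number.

2

The question word "what" targets the direct object.
Option (1) clefts "in secret" — the manner, not what was asked.
Option (2) clefts "a spare deposition" — that matches what the question asks about.
So the congruent reply is (2).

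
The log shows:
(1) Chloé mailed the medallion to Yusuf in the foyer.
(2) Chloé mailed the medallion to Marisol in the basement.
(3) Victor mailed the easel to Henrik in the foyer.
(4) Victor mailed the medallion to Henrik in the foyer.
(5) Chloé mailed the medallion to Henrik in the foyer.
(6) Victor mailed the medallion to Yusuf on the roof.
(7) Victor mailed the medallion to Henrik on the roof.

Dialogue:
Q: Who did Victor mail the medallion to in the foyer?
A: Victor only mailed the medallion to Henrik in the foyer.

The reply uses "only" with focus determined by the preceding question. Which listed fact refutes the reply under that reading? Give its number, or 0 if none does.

0

Answering "Who did ... to ...?" puts focus on the recipient — here, "Henrik".
"Only" then excludes alternative recipients while the background — agent = Victor, thing = the medallion, setting = in the foyer — is held fixed.
No listed fact shares that background with another recipient. Nothing contradicts the reply.
(Fact (3) would refute a reading with focus on the thing — but that is not what the question asks.)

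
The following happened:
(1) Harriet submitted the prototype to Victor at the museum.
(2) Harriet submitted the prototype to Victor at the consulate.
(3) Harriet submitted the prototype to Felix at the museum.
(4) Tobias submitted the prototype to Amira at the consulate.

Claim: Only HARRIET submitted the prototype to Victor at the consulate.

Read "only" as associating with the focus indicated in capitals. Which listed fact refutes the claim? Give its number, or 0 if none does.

The capitals mark "Harriet" as focus. So "only" rules out other agents, with the rest (thing = the prototype, recipient = Victor, setting = at the consulate) as background.
No fact matches thing = the prototype, recipient = Victor, setting = at the consulate with a different agent — every other fact differs on at least one backgrounded slot. So no fact refutes it.

0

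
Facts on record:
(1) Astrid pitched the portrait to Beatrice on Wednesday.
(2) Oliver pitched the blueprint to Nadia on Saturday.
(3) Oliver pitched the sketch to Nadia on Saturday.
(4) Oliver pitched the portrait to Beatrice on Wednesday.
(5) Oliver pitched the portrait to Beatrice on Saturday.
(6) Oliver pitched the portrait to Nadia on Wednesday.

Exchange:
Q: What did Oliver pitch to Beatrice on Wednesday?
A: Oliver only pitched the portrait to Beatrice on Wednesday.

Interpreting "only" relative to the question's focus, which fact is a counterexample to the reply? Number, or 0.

0

Answering "What did ...?" puts focus on the thing — here, "the portrait".
"Only" then excludes alternative things while the background — agent = Oliver, recipient = Beatrice, setting = on Wednesday — is held fixed.
No fact keeps agent = Oliver, recipient = Beatrice, setting = on Wednesday while changing the thing; every other fact differs on something backgrounded. The reply stands.
(Fact (5) would refute a reading with focus on the setting — but that is not what the question asks.)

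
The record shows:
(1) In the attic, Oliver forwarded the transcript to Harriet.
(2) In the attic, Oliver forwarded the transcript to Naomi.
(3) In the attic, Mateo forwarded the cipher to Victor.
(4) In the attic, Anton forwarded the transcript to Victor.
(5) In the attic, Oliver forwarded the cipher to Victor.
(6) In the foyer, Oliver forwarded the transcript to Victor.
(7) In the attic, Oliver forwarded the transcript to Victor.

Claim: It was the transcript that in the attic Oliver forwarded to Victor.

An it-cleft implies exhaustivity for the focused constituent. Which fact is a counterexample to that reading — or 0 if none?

Focus of the cleft: "the transcript" (the thing). Presupposed background: agent = Oliver, recipient = Victor, setting = in the attic.
Exhaustivity: the transcript is the only thing satisfying that background.
Fact (5) shares the background but with thing = the cipher; exhaustivity is violated.

5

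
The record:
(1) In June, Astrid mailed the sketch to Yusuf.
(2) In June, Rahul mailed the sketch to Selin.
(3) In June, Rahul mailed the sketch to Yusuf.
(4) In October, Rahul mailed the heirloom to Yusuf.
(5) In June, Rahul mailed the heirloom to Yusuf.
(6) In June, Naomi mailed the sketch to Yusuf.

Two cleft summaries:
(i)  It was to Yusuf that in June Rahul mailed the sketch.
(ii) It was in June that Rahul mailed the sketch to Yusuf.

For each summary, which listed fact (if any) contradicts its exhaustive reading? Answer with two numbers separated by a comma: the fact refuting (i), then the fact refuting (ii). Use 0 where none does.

(i): focus "Yusuf". Looking for same agent, thing, setting (Rahul / the sketch / in June) with some other recipient — fact (2) has Selin there. Refuted.
(ii): focus "in June". No fact shares same agent, thing, recipient (Rahul / the sketch / Yusuf) with a different setting. 0.

2, 0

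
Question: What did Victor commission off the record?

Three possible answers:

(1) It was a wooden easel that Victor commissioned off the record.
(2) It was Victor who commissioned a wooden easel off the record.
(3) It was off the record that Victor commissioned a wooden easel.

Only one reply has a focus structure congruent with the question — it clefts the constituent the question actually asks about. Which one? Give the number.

The question word "what" targets the direct object.
Option (1) clefts "a wooden easel" — that matches what the question asks about.
Option (2) clefts "Victor" — the subject (agent), not what was asked.
Option (3) clefts "off the record" — the manner, not what was asked.
So the congruent reply is (1).

1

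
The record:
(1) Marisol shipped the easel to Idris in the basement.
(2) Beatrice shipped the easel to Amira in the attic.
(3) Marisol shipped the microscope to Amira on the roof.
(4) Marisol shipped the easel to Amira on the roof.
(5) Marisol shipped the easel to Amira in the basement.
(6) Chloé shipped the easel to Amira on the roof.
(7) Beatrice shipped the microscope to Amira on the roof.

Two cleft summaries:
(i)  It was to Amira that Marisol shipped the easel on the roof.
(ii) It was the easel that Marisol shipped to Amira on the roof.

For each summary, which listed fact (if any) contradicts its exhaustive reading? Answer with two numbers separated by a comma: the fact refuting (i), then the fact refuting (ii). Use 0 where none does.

Summary (i) focuses "Amira" (the recipient); background Marisol as agent and the easel as thing and on the roof as setting. No fact matches that background with a different recipient, so 0.
Summary (ii) focuses "the easel" (the thing); background Marisol as agent and Amira as recipient and on the roof as setting. Fact (3) matches that background with thing = the microscope — refutes (ii).

0, 3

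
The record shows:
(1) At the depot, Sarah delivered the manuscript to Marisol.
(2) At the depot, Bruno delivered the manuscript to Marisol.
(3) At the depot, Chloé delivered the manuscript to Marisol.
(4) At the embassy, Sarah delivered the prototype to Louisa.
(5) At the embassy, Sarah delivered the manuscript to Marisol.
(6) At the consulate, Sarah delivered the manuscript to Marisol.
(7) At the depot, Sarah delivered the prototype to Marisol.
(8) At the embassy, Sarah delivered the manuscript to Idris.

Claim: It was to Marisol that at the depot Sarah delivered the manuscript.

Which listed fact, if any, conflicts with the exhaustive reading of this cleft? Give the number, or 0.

Focus of the cleft: "Marisol" (the recipient). Presupposed background: Sarah as agent and the manuscript as thing and at the depot as setting.
The exhaustive reading says no other recipient fits that background.
Every other fact differs from the presupposition on some backgrounded slot, so none challenges the exhaustivity.

0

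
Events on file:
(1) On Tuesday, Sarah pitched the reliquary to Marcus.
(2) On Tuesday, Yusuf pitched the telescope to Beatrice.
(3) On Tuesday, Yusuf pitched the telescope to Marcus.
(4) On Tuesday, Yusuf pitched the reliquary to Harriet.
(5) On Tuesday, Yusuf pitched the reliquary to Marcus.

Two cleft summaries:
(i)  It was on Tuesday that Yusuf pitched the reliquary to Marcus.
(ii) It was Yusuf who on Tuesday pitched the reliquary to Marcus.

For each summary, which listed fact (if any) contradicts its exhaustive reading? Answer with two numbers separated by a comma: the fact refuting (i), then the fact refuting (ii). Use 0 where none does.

0, 1

Summary (i) focuses "on Tuesday" (the setting); background agent = Yusuf, thing = the reliquary, recipient = Marcus. No fact matches that background with a different setting, so 0.
Summary (ii) focuses "Yusuf" (the agent); background thing = the reliquary, recipient = Marcus, setting = on Tuesday. Fact (1) matches that background with agent = Sarah — refutes (ii).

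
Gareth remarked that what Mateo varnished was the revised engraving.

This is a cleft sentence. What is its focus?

the revised engraving

In a pseudo-cleft "What ... was X", the post-copular constituent X is the focus.
Here the focus is "the revised engraving". The backgrounded (presupposed) material includes "Mateo".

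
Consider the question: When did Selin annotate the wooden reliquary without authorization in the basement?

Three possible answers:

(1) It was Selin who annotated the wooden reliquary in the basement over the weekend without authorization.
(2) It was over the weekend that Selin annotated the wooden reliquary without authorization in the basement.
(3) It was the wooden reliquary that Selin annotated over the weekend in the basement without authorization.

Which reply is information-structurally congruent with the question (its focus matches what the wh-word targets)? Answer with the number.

The question word "when" targets the time.
Option (1) clefts "Selin" — the subject (agent), not what was asked.
Option (2) clefts "over the weekend" — that matches what the question asks about.
Option (3) clefts "the wooden reliquary" — the direct object, not what was asked.
So the congruent reply is (2).

2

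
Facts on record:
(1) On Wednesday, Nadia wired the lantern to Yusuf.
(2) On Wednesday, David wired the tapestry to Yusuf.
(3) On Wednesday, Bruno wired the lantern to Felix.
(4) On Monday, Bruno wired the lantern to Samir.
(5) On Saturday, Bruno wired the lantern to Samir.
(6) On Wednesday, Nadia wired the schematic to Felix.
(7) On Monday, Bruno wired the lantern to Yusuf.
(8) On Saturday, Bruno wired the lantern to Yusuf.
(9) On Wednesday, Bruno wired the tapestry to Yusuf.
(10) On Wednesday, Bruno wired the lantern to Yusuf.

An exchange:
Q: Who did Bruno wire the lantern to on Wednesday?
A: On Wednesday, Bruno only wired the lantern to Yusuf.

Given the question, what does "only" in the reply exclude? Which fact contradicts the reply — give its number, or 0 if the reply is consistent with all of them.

The question "Who did ... to ...?" targets the recipient, so in the reply the focus falls on "Yusuf".
"Only" then excludes alternative recipients while the background — Bruno as agent and the lantern as thing and on Wednesday as setting — is held fixed.
Fact (3) keeps Bruno as agent and the lantern as thing and on Wednesday as setting but has recipient = Felix; that refutes the reply.
(Fact (7) would refute a reading with focus on the setting — but that is not what the question asks.)

3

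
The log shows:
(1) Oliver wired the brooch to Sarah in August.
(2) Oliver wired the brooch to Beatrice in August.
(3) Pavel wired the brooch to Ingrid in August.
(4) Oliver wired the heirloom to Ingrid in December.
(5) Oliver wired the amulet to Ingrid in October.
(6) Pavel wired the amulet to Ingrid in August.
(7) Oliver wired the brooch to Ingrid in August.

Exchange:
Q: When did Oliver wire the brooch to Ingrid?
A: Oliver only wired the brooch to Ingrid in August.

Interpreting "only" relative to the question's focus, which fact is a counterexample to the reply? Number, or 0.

0

The question "When did ...?" targets the setting, so in the reply the focus falls on "in August".
So "only" ranges over settings; the rest (same agent, thing, recipient (Oliver / the brooch / Ingrid)) is presupposed.
No listed fact shares that background with another setting. Nothing contradicts the reply.
(Fact (1) would refute a reading with focus on the recipient — but that is not what the question asks.)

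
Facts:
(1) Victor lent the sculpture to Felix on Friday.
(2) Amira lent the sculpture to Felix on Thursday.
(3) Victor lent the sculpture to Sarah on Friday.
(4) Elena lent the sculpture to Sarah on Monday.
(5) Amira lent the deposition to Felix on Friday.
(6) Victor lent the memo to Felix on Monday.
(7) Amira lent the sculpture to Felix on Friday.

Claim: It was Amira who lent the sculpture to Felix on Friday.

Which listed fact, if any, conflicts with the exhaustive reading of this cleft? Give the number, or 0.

The cleft puts "Amira" in focus and presupposes the open proposition with thing = the sculpture, recipient = Felix, setting = on Friday.
Exhaustivity: Amira is the only agent satisfying that background.
Fact (1) shares the background but with agent = Victor; exhaustivity is violated.

1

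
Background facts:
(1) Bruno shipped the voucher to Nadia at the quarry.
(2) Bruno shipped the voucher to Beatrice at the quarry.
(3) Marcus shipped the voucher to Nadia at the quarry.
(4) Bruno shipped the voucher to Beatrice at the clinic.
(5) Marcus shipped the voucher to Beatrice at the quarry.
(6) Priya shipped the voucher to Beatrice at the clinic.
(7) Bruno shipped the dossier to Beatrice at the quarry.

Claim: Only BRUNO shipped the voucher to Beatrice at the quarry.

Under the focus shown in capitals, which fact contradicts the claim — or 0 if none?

5

The capitals mark "Bruno" as focus. So "only" rules out other agents, with the rest (same thing, recipient, setting (the voucher / Beatrice / at the quarry)) as background.
Fact (5) matches on same thing, recipient, setting (the voucher / Beatrice / at the quarry), but has agent = Marcus instead. That refutes the claim.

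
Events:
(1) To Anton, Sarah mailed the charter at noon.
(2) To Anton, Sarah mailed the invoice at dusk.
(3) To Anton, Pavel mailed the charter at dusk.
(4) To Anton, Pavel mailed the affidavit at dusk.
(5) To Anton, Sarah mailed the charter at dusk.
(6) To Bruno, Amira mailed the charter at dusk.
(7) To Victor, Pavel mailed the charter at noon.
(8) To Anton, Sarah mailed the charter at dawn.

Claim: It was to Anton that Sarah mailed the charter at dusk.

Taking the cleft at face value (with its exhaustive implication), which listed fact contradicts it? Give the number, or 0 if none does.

Focus of the cleft: "Anton" (the recipient). Presupposed background: Sarah as agent and the charter as thing and at dusk as setting.
The exhaustive reading says no other recipient fits that background.
No listed fact matches the background with a different recipient. Exhaustivity holds.

0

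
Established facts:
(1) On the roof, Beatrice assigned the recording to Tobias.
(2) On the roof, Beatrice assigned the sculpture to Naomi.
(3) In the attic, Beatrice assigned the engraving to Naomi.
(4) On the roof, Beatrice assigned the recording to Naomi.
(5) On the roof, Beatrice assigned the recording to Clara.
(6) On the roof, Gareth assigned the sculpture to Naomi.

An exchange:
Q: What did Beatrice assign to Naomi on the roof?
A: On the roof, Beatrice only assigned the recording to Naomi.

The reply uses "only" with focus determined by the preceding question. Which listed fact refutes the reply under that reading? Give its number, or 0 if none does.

2

Answering "What did ...?" puts focus on the thing — here, "the recording".
"Only" then excludes alternative things while the background — Beatrice as agent and Naomi as recipient and on the roof as setting — is held fixed.
Fact (2) keeps Beatrice as agent and Naomi as recipient and on the roof as setting but has thing = the sculpture; that refutes the reply.
(Fact (1) would refute a reading with focus on the recipient — but that is not what the question asks.)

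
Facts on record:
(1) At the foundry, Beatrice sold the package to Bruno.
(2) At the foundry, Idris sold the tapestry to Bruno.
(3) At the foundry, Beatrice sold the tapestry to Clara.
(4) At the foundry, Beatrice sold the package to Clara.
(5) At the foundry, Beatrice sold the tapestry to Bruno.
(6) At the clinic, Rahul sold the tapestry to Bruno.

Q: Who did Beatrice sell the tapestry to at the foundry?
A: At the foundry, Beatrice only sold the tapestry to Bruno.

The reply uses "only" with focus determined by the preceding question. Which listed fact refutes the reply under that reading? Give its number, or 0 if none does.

3

Answering "Who did ... to ...?" puts focus on the recipient — here, "Bruno".
"Only" then excludes alternative recipients while the background — Beatrice as agent and the tapestry as thing and at the foundry as setting — is held fixed.
Fact (3) shares the background with a different recipient (Clara) — counterexample.
(Fact (1) would refute a reading with focus on the thing — but that is not what the question asks.)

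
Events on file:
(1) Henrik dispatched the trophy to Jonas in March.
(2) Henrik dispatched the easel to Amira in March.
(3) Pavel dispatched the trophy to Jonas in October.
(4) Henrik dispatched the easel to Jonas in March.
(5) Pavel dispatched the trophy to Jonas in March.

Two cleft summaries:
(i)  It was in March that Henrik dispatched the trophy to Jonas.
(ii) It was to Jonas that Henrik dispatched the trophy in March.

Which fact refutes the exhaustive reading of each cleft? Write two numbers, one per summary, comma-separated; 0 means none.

Summary (i) focuses "in March" (the setting); background agent = Henrik, thing = the trophy, recipient = Jonas. No fact matches that background with a different setting, so 0.
Summary (ii) focuses "Jonas" (the recipient); background agent = Henrik, thing = the trophy, setting = in March. No fact matches that background with a different recipient, so 0.

0, 0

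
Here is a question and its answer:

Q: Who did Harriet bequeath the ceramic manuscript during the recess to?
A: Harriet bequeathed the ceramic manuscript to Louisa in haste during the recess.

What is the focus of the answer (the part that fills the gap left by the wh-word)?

The wh-word "who" asks about the recipient.
In the answer, "Harriet", "the ceramic manuscript" and "during the recess" are given — repeated from the question.
"in haste" is also new, but it specifies the manner, which is not what the question asks about — so it is not the focus.
The constituent filling the recipient gap is "to Louisa"; that is the focus.

to Louisa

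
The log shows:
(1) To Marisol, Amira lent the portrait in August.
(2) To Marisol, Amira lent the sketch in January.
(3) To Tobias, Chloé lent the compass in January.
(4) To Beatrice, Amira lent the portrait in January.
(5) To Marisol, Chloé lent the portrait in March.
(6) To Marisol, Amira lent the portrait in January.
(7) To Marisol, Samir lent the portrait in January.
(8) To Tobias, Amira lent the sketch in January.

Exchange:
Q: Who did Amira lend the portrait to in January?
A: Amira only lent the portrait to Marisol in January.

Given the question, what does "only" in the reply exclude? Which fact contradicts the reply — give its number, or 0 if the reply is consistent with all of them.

4

The question "Who did ... to ...?" targets the recipient, so in the reply the focus falls on "Marisol".
So "only" ranges over recipients; the rest (same agent, thing, setting (Amira / the portrait / in January)) is presupposed.
Fact (4) shares the background with a different recipient (Beatrice) — counterexample.
(Fact (2) would refute a reading with focus on the thing — but that is not what the question asks.)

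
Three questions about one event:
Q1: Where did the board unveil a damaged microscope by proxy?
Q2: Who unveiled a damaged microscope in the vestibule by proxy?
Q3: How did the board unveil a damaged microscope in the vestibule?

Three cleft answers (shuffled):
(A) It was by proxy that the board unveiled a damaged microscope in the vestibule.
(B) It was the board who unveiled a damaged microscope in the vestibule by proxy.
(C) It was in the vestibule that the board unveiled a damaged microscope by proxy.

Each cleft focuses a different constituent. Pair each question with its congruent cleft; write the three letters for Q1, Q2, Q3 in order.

Q1 asks about the location; cleft (C) focuses "in the vestibule", which is the location — so Q1 → C.
Q2 asks about the subject (agent); cleft (B) focuses "the board", which is the subject (agent) — so Q2 → B.
Q3 asks about the manner; cleft (A) focuses "by proxy", which is the manner — so Q3 → A.
Mapping: Q1→C, Q2→B, Q3→A.

CBA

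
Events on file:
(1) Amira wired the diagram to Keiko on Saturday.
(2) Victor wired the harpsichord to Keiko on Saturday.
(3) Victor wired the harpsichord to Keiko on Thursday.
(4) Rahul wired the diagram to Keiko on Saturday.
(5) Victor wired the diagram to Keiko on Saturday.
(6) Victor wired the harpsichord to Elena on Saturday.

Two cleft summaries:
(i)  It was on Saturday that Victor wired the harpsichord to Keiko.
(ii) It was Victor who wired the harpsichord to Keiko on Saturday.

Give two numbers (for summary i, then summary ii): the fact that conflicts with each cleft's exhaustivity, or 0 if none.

(i): focus "on Saturday". Looking for agent = Victor, thing = the harpsichord, recipient = Keiko with some other setting — fact (3) has on Thursday there. Refuted.
(ii): focus "Victor". No fact shares thing = the harpsichord, recipient = Keiko, setting = on Saturday with a different agent. 0.

3, 0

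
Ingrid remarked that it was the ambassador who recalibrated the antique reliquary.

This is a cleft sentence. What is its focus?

the ambassador

In an it-cleft "It was X that/who ...", the clefted constituent X is the focus; the that/who-clause expresses the presupposed open proposition.
Here the focus is "the ambassador". The backgrounded (presupposed) material includes "the antique reliquary".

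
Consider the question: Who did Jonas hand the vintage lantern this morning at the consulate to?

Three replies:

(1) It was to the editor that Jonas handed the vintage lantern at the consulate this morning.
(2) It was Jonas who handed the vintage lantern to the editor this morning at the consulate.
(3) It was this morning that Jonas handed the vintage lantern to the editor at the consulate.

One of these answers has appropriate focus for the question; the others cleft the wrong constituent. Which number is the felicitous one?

1

The question word "who" targets the recipient.
Option (1) clefts "to the editor" — that matches what the question asks about.
Option (2) clefts "Jonas" — the subject (agent), not what was asked.
Option (3) clefts "this morning" — the time, not what was asked.
So the congruent reply is (1).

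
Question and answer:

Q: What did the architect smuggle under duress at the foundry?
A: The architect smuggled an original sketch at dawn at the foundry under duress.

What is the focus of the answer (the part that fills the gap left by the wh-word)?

an original sketch

The wh-word "what" asks about the direct object.
In the answer, "the architect", "at the foundry" and "under duress" are given — repeated from the question.
"at dawn" is also new, but it specifies the time, which is not what the question asks about — so it is not the focus.
The constituent filling the direct object gap is "an original sketch"; that is the focus.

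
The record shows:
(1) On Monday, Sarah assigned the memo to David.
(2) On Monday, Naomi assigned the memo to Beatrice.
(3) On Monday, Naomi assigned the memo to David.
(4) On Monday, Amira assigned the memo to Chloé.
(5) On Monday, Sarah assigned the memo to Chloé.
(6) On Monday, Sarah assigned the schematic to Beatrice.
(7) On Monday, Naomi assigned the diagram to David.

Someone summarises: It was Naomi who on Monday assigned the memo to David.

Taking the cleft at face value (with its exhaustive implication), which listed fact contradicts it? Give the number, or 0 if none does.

1

Focus of the cleft: "Naomi" (the agent). Presupposed background: the memo as thing and David as recipient and on Monday as setting.
Exhaustivity: Naomi is the only agent satisfying that background.
But fact (1) also has the memo as thing and David as recipient and on Monday as setting, with agent = Sarah — so the exhaustive reading fails.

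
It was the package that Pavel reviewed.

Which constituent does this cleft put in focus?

In an it-cleft "It was X that/who ...", the clefted constituent X is the focus; the that/who-clause expresses the presupposed open proposition.
Here the focus is "the package". The backgrounded (presupposed) material includes "Pavel".

the package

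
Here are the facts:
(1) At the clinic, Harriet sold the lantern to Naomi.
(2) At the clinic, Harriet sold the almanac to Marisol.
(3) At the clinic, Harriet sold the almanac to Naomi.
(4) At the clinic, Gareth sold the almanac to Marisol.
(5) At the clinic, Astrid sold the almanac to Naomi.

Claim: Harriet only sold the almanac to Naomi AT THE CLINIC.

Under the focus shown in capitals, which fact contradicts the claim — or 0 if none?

Focus (in capitals) is "at the clinic" — the setting. "Only" excludes alternative settings while holding fixed agent = Harriet, thing = the almanac, recipient = Naomi.
Every other fact changes something in the background, not just the setting. Nothing refutes the claim.

0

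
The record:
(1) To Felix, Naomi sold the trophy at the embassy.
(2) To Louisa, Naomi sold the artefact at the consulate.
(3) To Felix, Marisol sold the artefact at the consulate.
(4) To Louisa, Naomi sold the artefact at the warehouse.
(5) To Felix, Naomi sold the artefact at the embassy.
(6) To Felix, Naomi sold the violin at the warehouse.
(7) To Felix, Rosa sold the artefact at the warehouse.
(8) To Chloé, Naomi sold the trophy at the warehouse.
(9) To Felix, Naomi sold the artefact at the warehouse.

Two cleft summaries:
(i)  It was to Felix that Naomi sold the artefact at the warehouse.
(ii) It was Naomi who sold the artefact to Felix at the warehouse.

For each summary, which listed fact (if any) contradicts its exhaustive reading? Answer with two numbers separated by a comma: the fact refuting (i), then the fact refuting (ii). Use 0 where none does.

(i): focus "Felix". Looking for same agent, thing, setting (Naomi / the artefact / at the warehouse) with some other recipient — fact (4) has Louisa there. Refuted.
(ii): focus "Naomi". Looking for same thing, recipient, setting (the artefact / Felix / at the warehouse) with some other agent — fact (7) has Rosa there. Refuted.

4, 7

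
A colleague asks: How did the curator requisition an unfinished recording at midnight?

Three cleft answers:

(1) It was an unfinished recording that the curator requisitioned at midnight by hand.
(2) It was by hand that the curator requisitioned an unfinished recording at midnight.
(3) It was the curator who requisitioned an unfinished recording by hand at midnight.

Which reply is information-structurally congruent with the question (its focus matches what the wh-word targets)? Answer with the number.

The question word "how" targets the manner.
Option (1) clefts "an unfinished recording" — the direct object, not what was asked.
Option (2) clefts "by hand" — that matches what the question asks about.
Option (3) clefts "the curator" — the subject (agent), not what was asked.
So the congruent reply is (2).

2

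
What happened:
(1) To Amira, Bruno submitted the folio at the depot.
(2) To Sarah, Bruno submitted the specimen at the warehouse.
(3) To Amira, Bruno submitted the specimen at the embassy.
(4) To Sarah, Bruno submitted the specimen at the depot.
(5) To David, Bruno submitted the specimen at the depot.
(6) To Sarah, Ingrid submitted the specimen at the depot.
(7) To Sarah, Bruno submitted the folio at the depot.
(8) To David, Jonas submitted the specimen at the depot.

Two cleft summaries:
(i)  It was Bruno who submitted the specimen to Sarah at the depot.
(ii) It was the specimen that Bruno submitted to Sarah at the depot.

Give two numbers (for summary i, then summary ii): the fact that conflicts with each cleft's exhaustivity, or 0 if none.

Summary (i) focuses "Bruno" (the agent); background thing = the specimen, recipient = Sarah, setting = at the depot. Fact (6) matches that background with agent = Ingrid — refutes (i).
Summary (ii) focuses "the specimen" (the thing); background agent = Bruno, recipient = Sarah, setting = at the depot. Fact (7) matches that background with thing = the folio — refutes (ii).

6, 7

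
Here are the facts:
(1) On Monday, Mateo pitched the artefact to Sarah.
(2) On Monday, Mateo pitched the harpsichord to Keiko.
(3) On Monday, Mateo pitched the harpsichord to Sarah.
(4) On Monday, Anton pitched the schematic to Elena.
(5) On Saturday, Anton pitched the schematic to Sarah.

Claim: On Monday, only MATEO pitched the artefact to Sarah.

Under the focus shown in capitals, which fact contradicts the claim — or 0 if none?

Focus (in capitals) is "Mateo" — the agent. "Only" excludes alternative agents while holding fixed thing = the artefact, recipient = Sarah, setting = on Monday.
Every other fact changes something in the background, not just the agent. Nothing refutes the claim.

0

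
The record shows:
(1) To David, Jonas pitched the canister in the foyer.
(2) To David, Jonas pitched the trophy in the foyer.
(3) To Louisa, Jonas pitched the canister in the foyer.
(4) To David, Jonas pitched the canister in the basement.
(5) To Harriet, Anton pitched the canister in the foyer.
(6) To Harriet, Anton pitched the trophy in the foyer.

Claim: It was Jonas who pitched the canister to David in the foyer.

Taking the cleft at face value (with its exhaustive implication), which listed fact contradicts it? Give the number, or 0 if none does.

The cleft puts "Jonas" in focus and presupposes the open proposition with same thing, recipient, setting (the canister / David / in the foyer).
The exhaustive reading says no other agent fits that background.
Every other fact differs from the presupposition on some backgrounded slot, so none challenges the exhaustivity.

0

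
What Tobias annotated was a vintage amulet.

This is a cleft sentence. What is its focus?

a vintage amulet

In a pseudo-cleft "What ... was X", the post-copular constituent X is the focus.
Here the focus is "a vintage amulet". The backgrounded (presupposed) material includes "Tobias".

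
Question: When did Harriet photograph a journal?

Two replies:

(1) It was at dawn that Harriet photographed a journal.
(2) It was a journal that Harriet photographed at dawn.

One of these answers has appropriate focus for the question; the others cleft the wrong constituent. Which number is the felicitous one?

1

The question word "when" targets the time.
Option (1) clefts "at dawn" — that matches what the question asks about.
Option (2) clefts "a journal" — the direct object, not what was asked.
So the congruent reply is (1).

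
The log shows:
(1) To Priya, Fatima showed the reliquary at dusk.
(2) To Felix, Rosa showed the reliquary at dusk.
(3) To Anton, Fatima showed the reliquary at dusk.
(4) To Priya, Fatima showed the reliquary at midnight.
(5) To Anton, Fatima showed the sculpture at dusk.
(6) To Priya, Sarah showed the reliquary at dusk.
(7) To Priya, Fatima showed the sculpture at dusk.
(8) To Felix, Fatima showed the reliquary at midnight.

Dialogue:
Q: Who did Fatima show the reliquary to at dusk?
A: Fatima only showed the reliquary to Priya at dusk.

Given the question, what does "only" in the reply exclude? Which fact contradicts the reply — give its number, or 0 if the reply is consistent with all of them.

Answering "Who did ... to ...?" puts focus on the recipient — here, "Priya".
"Only" then excludes alternative recipients while the background — same agent, thing, setting (Fatima / the reliquary / at dusk) — is held fixed.
Fact (3) keeps same agent, thing, setting (Fatima / the reliquary / at dusk) but has recipient = Anton; that refutes the reply.
(Fact (4) would refute a reading with focus on the setting — but that is not what the question asks.)

3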